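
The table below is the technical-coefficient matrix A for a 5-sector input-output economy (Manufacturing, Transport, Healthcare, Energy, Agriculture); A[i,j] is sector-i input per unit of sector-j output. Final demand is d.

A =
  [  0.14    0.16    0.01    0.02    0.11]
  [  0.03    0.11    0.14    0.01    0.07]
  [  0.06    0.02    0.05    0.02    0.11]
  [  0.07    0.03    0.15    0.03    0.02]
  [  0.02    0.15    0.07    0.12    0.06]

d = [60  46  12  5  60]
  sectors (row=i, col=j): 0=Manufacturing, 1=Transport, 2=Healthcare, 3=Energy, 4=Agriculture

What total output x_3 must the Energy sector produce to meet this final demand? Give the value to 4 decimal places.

Form M = I − A:
  [  0.86   -0.16   -0.01   -0.02   -0.11]
  [ -0.03    0.89   -0.14   -0.01   -0.07]
  [ -0.06   -0.02    0.95   -0.02   -0.11]
  [ -0.07   -0.03   -0.15    0.97   -0.02]
  [ -0.02   -0.15   -0.07   -0.12    0.94]
Leontief inverse L = M⁻¹:
  [  1.1839    0.2440    0.0683    0.0488    0.1657]
  [  0.0585    1.1588    0.1848    0.0312    0.1154]
  [  0.0844    0.0648    1.0802    0.0422    0.1420]
  [  0.1014    0.0677    0.1805    1.0449    0.0603]
  [  0.0538    0.2036    0.1344    0.1426    1.1040]
Total output x = L · d:
  x_0 = 1.1839·60 + 0.2440·46 + 0.0683·12 + 0.0488·5 + 0.1657·60 = 93.2645
  x_1 = 0.0585·60 + 1.1588·46 + 0.1848·12 + 0.0312·5 + 0.1154·60 = 66.1170
  x_2 = 0.0844·60 + 0.0648·46 + 1.0802·12 + 0.0422·5 + 0.1420·60 = 29.7365
  x_3 = 0.1014·60 + 0.0677·46 + 0.1805·12 + 1.0449·5 + 0.0603·60 = 20.2017
  x_4 = 0.0538·60 + 0.2036·46 + 0.1344·12 + 0.1426·5 + 1.1040·60 = 81.1581

20.2017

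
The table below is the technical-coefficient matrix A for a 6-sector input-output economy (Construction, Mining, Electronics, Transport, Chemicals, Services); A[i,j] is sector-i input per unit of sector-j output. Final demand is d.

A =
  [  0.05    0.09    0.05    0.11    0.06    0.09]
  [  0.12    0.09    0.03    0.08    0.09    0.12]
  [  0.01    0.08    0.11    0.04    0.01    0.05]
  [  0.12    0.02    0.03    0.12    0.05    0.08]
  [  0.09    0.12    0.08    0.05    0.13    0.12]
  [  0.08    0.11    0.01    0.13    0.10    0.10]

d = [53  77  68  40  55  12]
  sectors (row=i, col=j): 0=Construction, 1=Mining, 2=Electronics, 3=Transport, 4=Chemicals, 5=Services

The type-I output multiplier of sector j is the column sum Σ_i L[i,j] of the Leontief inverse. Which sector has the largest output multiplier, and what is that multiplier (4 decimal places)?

Form M = I − A:
  [  0.95   -0.09   -0.05   -0.11   -0.06   -0.09]
  [ -0.12    0.91   -0.03   -0.08   -0.09   -0.12]
  [ -0.01   -0.08    0.89   -0.04   -0.01   -0.05]
  [ -0.12   -0.02   -0.03    0.88   -0.05   -0.08]
  [ -0.09   -0.12   -0.08   -0.05    0.87   -0.12]
  [ -0.08   -0.11   -0.01   -0.13   -0.10    0.90]
Leontief inverse L = M⁻¹:
  [  1.1246    0.1607    0.0883    0.1919    0.1261    0.1727]
  [  0.2074    1.1795    0.0755    0.1791    0.1729    0.2212]
  [  0.0514    0.1251    1.1389    0.0868    0.0459    0.0989]
  [  0.1860    0.0835    0.0652    1.1992    0.1089    0.1545]
  [  0.1843    0.2227    0.1355    0.1532    1.2222    0.2322]
  [  0.1732    0.1967    0.0542    0.2301    0.1844    1.2027]
Total output x = L · d:
  x_0 = 1.1246·53 + 0.1607·77 + 0.0883·68 + 0.1919·40 + 0.1261·55 + 0.1727·12 = 94.6636
  x_1 = 0.2074·53 + 1.1795·77 + 0.0755·68 + 0.1791·40 + 0.1729·55 + 0.2212·12 = 126.2759
  x_2 = 0.0514·53 + 0.1251·77 + 1.1389·68 + 0.0868·40 + 0.0459·55 + 0.0989·12 = 96.9913
  x_3 = 0.1860·53 + 0.0835·77 + 0.0652·68 + 1.1992·40 + 0.1089·55 + 0.1545·12 = 76.5357
  x_4 = 0.1843·53 + 0.2227·77 + 0.1355·68 + 0.1532·40 + 1.2222·55 + 0.2322·12 = 112.2685
  x_5 = 0.1732·53 + 0.1967·77 + 0.0542·68 + 0.2301·40 + 0.1844·55 + 1.2027·12 = 61.7887
Output multipliers (column sums of L):
  Construction: 1.9270
  Mining: 1.9683
  Electronics: 1.5576
  Transport: 2.0403
  Chemicals: 1.8604
  Services: 2.0822

Services (2.0822)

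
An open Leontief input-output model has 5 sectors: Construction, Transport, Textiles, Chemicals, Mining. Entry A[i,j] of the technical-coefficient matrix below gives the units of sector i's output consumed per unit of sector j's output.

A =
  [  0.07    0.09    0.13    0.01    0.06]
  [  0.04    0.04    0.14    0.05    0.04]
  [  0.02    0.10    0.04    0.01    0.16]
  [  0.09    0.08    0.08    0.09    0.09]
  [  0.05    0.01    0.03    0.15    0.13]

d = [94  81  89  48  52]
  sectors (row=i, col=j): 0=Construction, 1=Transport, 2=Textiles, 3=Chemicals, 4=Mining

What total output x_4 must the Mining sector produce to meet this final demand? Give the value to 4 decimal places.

Form M = I − A:
  [  0.93   -0.09   -0.13   -0.01   -0.06]
  [ -0.04    0.96   -0.14   -0.05   -0.04]
  [ -0.02   -0.10    0.96   -0.01   -0.16]
  [ -0.09   -0.08   -0.08    0.91   -0.09]
  [ -0.05   -0.01   -0.03   -0.15    0.87]
Leontief inverse L = M⁻¹:
  [  1.0946    0.1253    0.1735    0.0402    0.1173]
  [  0.0624    1.0731    0.1743    0.0770    0.0937]
  [  0.0451    0.1231    1.0769    0.0541    0.2124]
  [  0.1263    0.1220    0.1343    1.1342    0.1564]
  [  0.0870    0.0448    0.0723    0.2006    1.1915]
Total output x = L · d:
  x_0 = 1.0946·94 + 0.1253·81 + 0.1735·89 + 0.0402·48 + 0.1173·52 = 136.5058
  x_1 = 0.0624·94 + 1.0731·81 + 0.1743·89 + 0.0770·48 + 0.0937·52 = 116.8593
  x_2 = 0.0451·94 + 0.1231·81 + 1.0769·89 + 0.0541·48 + 0.2124·52 = 123.6986
  x_3 = 0.1263·94 + 0.1220·81 + 0.1343·89 + 1.1342·48 + 0.1564·52 = 96.2795
  x_4 = 0.0870·94 + 0.0448·81 + 0.0723·89 + 0.2006·48 + 1.1915·52 = 89.8239

89.8239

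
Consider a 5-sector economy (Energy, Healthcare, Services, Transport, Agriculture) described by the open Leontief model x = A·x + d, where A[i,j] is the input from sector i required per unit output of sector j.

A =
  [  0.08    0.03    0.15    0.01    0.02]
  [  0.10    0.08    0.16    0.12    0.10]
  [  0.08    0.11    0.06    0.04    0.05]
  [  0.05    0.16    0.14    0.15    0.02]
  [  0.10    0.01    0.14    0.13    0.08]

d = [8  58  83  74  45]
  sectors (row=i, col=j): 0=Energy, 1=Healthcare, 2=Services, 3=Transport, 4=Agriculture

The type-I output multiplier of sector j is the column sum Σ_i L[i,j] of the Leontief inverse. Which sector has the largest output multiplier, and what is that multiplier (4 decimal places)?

Services (2.1098)

Form M = I − A:
  [  0.92   -0.03   -0.15   -0.01   -0.02]
  [ -0.10    0.92   -0.16   -0.12   -0.10]
  [ -0.08   -0.11    0.94   -0.04   -0.05]
  [ -0.05   -0.16   -0.14    0.85   -0.02]
  [ -0.10   -0.01   -0.14   -0.13    0.92]
Leontief inverse L = M⁻¹:
  [  1.1188    0.0679    0.2024    0.0389    0.0435]
  [  0.1779    1.1629    0.2788    0.2023    0.1498]
  [  0.1299    0.1567    1.1371    0.0900    0.0836]
  [  0.1245    0.2506    0.2572    1.2362    0.0708]
  [  0.1609    0.0793    0.2344    0.1948    1.1160]
Total output x = L · d:
  x_0 = 1.1188·8 + 0.0679·58 + 0.2024·83 + 0.0389·74 + 0.0435·45 = 34.5281
  x_1 = 0.1779·8 + 1.1629·58 + 0.2788·83 + 0.2023·74 + 0.1498·45 = 113.7221
  x_2 = 0.1299·8 + 0.1567·58 + 1.1371·83 + 0.0900·74 + 0.0836·45 = 114.9280
  x_3 = 0.1245·8 + 0.2506·58 + 0.2572·83 + 1.2362·74 + 0.0708·45 = 131.5429
  x_4 = 0.1609·8 + 0.0793·58 + 0.2344·83 + 0.1948·74 + 1.1160·45 = 89.9788
Output multipliers (column sums of L):
  Energy: 1.7120
  Healthcare: 1.7174
  Services: 2.1098
  Transport: 1.7622
  Agriculture: 1.4638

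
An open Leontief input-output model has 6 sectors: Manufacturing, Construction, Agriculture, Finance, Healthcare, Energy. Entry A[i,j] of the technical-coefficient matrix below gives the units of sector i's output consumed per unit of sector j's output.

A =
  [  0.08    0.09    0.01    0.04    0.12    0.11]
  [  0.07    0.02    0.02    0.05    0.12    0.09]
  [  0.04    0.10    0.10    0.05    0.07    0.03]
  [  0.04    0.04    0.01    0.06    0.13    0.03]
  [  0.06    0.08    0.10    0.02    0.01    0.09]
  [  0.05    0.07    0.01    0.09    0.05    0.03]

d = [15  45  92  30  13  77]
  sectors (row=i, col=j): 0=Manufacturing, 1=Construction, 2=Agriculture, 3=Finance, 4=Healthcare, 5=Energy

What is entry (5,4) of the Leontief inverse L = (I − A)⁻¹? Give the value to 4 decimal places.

Form M = I − A:
  [  0.92   -0.09   -0.01   -0.04   -0.12   -0.11]
  [ -0.07    0.98   -0.02   -0.05   -0.12   -0.09]
  [ -0.04   -0.10    0.90   -0.05   -0.07   -0.03]
  [ -0.04   -0.04   -0.01    0.94   -0.13   -0.03]
  [ -0.06   -0.08   -0.10   -0.02    0.99   -0.09]
  [ -0.05   -0.07   -0.01   -0.09   -0.05    0.97]
Leontief inverse L = M⁻¹:
  [  1.1221    0.1355    0.0373    0.0759    0.1731    0.1594]
  [  0.1036    1.0601    0.0449    0.0790    0.1611    0.1289]
  [  0.0749    0.1403    1.1301    0.0800    0.1200    0.0701]
  [  0.0682    0.0719    0.0334    1.0820    0.1647    0.0642]
  [  0.0923    0.1184    0.1231    0.0512    1.0574    0.1250]
  [  0.0772    0.0977    0.0263    0.1135    0.0916    1.0616]
Total output x = L · d:
  x_0 = 1.1221·15 + 0.1355·45 + 0.0373·92 + 0.0759·30 + 0.1731·13 + 0.1594·77 = 43.1616
  x_1 = 0.1036·15 + 1.0601·45 + 0.0449·92 + 0.0790·30 + 0.1611·13 + 0.1289·77 = 67.7758
  x_2 = 0.0749·15 + 0.1403·45 + 1.1301·92 + 0.0800·30 + 0.1200·13 + 0.0701·77 = 120.7584
  x_3 = 0.0682·15 + 0.0719·45 + 0.0334·92 + 1.0820·30 + 0.1647·13 + 0.0642·77 = 46.8688
  x_4 = 0.0923·15 + 0.1184·45 + 0.1231·92 + 0.0512·30 + 1.0574·13 + 0.1250·77 = 42.9418
  x_5 = 0.0772·15 + 0.0977·45 + 0.0263·92 + 0.1135·30 + 0.0916·13 + 1.0616·77 = 94.3044

L[5,4] = 0.0916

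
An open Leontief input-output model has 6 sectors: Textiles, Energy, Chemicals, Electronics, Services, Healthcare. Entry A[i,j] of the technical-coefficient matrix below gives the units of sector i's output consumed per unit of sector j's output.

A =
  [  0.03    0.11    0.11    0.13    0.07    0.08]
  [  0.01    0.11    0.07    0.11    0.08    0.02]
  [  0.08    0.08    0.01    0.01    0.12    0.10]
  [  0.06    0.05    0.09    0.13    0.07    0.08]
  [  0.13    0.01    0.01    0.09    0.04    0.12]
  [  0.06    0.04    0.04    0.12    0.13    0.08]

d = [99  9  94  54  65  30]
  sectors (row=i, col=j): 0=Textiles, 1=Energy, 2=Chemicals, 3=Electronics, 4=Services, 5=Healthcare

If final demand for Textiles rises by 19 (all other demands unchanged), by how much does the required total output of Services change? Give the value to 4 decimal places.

3.3295

Form M = I − A:
  [  0.97   -0.11   -0.11   -0.13   -0.07   -0.08]
  [ -0.01    0.89   -0.07   -0.11   -0.08   -0.02]
  [ -0.08   -0.08    0.99   -0.01   -0.12   -0.10]
  [ -0.06   -0.05   -0.09    0.87   -0.07   -0.08]
  [ -0.13   -0.01   -0.01   -0.09    0.96   -0.12]
  [ -0.06   -0.04   -0.04   -0.12   -0.13    0.92]
Leontief inverse L = M⁻¹:
  [  1.0896    0.1704    0.1612    0.2232    0.1511    0.1551]
  [  0.0550    1.1552    0.1086    0.1801    0.1372    0.0753]
  [  0.1269    0.1240    1.0491    0.0871    0.1786    0.1586]
  [  0.1165    0.1037    0.1385    1.2174    0.1438    0.1521]
  [  0.1752    0.0572    0.0578    0.1733    1.1037    0.1818]
  [  0.1189    0.0883    0.0871    0.2095    0.1983    1.1528]
Total output x = L · d:
  x_0 = 1.0896·99 + 0.1704·9 + 0.1612·94 + 0.2232·54 + 0.1511·65 + 0.1551·30 = 151.0873
  x_1 = 0.0550·99 + 1.1552·9 + 0.1086·94 + 0.1801·54 + 0.1372·65 + 0.0753·30 = 46.9545
  x_2 = 0.1269·99 + 0.1240·9 + 1.0491·94 + 0.0871·54 + 0.1786·65 + 0.1586·30 = 133.3634
  x_3 = 0.1165·99 + 0.1037·9 + 0.1385·94 + 1.2174·54 + 0.1438·65 + 0.1521·30 = 105.1354
  x_4 = 0.1752·99 + 0.0572·9 + 0.0578·94 + 0.1733·54 + 1.1037·65 + 0.1818·30 = 109.8450
  x_5 = 0.1189·99 + 0.0883·9 + 0.0871·94 + 0.2095·54 + 0.1983·65 + 1.1528·30 = 79.5370
Δx_4 = L[4,0] · Δd_0 = 0.1752 · 19 = 3.3295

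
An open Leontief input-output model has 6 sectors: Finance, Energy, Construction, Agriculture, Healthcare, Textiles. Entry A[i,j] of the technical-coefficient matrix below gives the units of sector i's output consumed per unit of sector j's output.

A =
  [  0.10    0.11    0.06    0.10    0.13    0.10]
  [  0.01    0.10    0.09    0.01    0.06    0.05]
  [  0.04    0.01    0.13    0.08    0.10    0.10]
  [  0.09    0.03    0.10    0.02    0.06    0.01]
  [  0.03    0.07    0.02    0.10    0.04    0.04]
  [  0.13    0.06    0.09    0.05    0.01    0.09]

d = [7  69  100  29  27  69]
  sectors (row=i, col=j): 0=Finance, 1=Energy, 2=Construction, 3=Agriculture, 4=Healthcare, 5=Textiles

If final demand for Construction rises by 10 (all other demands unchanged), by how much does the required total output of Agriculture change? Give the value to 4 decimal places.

1.4412

Form M = I − A:
  [  0.90   -0.11   -0.06   -0.10   -0.13   -0.10]
  [ -0.01    0.90   -0.09   -0.01   -0.06   -0.05]
  [ -0.04   -0.01    0.87   -0.08   -0.10   -0.10]
  [ -0.09   -0.03   -0.10    0.98   -0.06   -0.01]
  [ -0.03   -0.07   -0.02   -0.10    0.96   -0.04]
  [ -0.13   -0.06   -0.09   -0.05   -0.01    0.91]
Leontief inverse L = M⁻¹:
  [  1.1653    0.1753    0.1383    0.1602    0.1949    0.1632]
  [  0.0381    1.1316    0.1354    0.0404    0.0934    0.0858]
  [  0.0938    0.0510    1.1954    0.1308    0.1502    0.1525]
  [  0.1234    0.0632    0.1441    1.0584    0.1023    0.0490]
  [  0.0617    0.1002    0.0606    0.1250    1.0711    0.0674]
  [  0.1857    0.1093    0.1555    0.0980    0.0662    1.1464]
Total output x = L · d:
  x_0 = 1.1653·7 + 0.1753·69 + 0.1383·100 + 0.1602·29 + 0.1949·27 + 0.1632·69 = 55.2525
  x_1 = 0.0381·7 + 1.1316·69 + 0.1354·100 + 0.0404·29 + 0.0934·27 + 0.0858·69 = 101.4967
  x_2 = 0.0938·7 + 0.0510·69 + 1.1954·100 + 0.1308·29 + 0.1502·27 + 0.1525·69 = 142.0862
  x_3 = 0.1234·7 + 0.0632·69 + 0.1441·100 + 1.0584·29 + 0.1023·27 + 0.0490·69 = 56.4729
  x_4 = 0.0617·7 + 0.1002·69 + 0.0606·100 + 0.1250·29 + 1.0711·27 + 0.0674·69 = 50.6002
  x_5 = 0.1857·7 + 0.1093·69 + 0.1555·100 + 0.0980·29 + 0.0662·27 + 1.1464·69 = 108.1209
Δx_3 = L[3,2] · Δd_2 = 0.1441 · 10 = 1.4412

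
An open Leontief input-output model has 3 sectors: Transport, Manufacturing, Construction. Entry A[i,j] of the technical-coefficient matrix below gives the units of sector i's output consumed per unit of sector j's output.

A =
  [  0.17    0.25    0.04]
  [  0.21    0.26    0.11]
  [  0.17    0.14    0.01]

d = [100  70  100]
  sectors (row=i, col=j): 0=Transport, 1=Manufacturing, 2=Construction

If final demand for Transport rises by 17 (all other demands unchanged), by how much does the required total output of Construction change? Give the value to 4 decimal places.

Form M = I − A:
  [  0.83   -0.25   -0.04]
  [ -0.21    0.74   -0.11]
  [ -0.17   -0.14    0.99]
Leontief inverse L = M⁻¹:
  [  1.3471    0.4754    0.1072]
  [  0.4256    1.5306    0.1873]
  [  0.2915    0.2981    1.0550]
Total output x = L · d:
  x_0 = 1.3471·100 + 0.4754·70 + 0.1072·100 = 178.7073
  x_1 = 0.4256·100 + 1.5306·70 + 0.1873·100 = 168.4259
  x_2 = 0.2915·100 + 0.2981·70 + 1.0550·100 = 155.5150
Δx_2 = L[2,0] · Δd_0 = 0.2915 · 17 = 4.9555

4.9555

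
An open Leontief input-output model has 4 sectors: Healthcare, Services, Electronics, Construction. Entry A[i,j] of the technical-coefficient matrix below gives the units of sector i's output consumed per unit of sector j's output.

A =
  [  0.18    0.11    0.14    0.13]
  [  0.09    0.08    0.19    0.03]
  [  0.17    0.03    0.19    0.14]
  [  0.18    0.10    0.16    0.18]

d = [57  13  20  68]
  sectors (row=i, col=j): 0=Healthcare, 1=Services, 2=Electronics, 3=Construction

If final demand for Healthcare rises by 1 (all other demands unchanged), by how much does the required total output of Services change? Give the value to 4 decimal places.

Form M = I − A:
  [  0.82   -0.11   -0.14   -0.13]
  [ -0.09    0.92   -0.19   -0.03]
  [ -0.17   -0.03    0.81   -0.14]
  [ -0.18   -0.10   -0.16    0.82]
Leontief inverse L = M⁻¹:
  [  1.3755    0.2065    0.3423    0.2841]
  [  0.2232    1.1390    0.3322    0.1338]
  [  0.3662    0.1215    1.3854    0.2990]
  [  0.4006    0.2079    0.3860    1.3565]
Total output x = L · d:
  x_0 = 1.3755·57 + 0.2065·13 + 0.3423·20 + 0.2841·68 = 107.2495
  x_1 = 0.2232·57 + 1.1390·13 + 0.3322·20 + 0.1338·68 = 43.2734
  x_2 = 0.3662·57 + 0.1215·13 + 1.3854·20 + 0.2990·68 = 70.4949
  x_3 = 0.4006·57 + 0.2079·13 + 0.3860·20 + 1.3565·68 = 125.5017
Δx_1 = L[1,0] · Δd_0 = 0.2232 · 1 = 0.2232

0.2232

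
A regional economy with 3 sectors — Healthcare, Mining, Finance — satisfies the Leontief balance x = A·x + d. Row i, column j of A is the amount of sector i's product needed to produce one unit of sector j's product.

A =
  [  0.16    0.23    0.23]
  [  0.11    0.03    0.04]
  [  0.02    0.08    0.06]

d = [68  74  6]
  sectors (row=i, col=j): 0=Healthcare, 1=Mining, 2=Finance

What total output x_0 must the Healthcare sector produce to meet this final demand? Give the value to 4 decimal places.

109.9100

Form M = I − A:
  [  0.84   -0.23   -0.23]
  [ -0.11    0.97   -0.04]
  [ -0.02   -0.08    0.94]
Leontief inverse L = M⁻¹:
  [  1.2399    0.3202    0.3170]
  [  0.1422    1.0713    0.0804]
  [  0.0385    0.0980    1.0774]
Total output x = L · d:
  x_0 = 1.2399·68 + 0.3202·74 + 0.3170·6 = 109.9100
  x_1 = 0.1422·68 + 1.0713·74 + 0.0804·6 = 89.4262
  x_2 = 0.0385·68 + 0.0980·74 + 1.0774·6 = 16.3322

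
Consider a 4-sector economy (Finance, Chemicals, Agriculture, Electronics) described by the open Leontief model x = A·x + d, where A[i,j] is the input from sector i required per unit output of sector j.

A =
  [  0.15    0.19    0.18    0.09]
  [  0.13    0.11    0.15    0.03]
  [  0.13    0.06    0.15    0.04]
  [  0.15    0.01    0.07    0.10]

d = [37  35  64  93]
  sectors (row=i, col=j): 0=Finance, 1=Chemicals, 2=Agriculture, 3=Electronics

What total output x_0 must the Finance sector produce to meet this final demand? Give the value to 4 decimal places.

95.1572

Form M = I − A:
  [  0.85   -0.19   -0.18   -0.09]
  [ -0.13    0.89   -0.15   -0.03]
  [ -0.13   -0.06    0.85   -0.04]
  [ -0.15   -0.01   -0.07    0.90]
Leontief inverse L = M⁻¹:
  [  1.3026    0.3029    0.3421    0.1556]
  [  0.2365    1.1929    0.2668    0.0753]
  [  0.2271    0.1340    1.2550    0.0830]
  [  0.2374    0.0742    0.1576    1.1443]
Total output x = L · d:
  x_0 = 1.3026·37 + 0.3029·35 + 0.3421·64 + 0.1556·93 = 95.1572
  x_1 = 0.2365·37 + 1.1929·35 + 0.2668·64 + 0.0753·93 = 74.5804
  x_2 = 0.2271·37 + 0.1340·35 + 1.2550·64 + 0.0830·93 = 101.1303
  x_3 = 0.2374·37 + 0.0742·35 + 0.1576·64 + 1.1443·93 = 127.8872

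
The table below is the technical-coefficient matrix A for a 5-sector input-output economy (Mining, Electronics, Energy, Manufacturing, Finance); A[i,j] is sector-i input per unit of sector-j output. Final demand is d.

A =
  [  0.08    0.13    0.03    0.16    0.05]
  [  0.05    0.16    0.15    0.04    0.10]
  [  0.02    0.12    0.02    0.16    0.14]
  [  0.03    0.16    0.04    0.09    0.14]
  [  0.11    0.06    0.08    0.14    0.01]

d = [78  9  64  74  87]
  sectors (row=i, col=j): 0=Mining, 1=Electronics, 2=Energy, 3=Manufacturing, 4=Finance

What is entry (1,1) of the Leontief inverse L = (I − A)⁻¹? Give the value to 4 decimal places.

Form M = I − A:
  [  0.92   -0.13   -0.03   -0.16   -0.05]
  [ -0.05    0.84   -0.15   -0.04   -0.10]
  [ -0.02   -0.12    0.98   -0.16   -0.14]
  [ -0.03   -0.16   -0.04    0.91   -0.14]
  [ -0.11   -0.06   -0.08   -0.14    0.99]
Leontief inverse L = M⁻¹:
  [  1.1256    0.2432    0.0922    0.2447    0.1290]
  [  0.1009    1.2775    0.2195    0.1410    0.1851]
  [  0.0697    0.2280    1.0850    0.2461    0.2148]
  [  0.0807    0.2674    0.1088    1.1767    0.2129]
  [  0.1482    0.1607    0.1266    0.2220    1.0831]
Total output x = L · d:
  x_0 = 1.1256·78 + 0.2432·9 + 0.0922·64 + 0.2447·74 + 0.1290·87 = 125.2172
  x_1 = 0.1009·78 + 1.2775·9 + 0.2195·64 + 0.1410·74 + 0.1851·87 = 59.9554
  x_2 = 0.0697·78 + 0.2280·9 + 1.0850·64 + 0.2461·74 + 0.2148·87 = 113.8259
  x_3 = 0.0807·78 + 0.2674·9 + 0.1088·64 + 1.1767·74 + 0.2129·87 = 121.2643
  x_4 = 0.1482·78 + 0.1607·9 + 0.1266·64 + 0.2220·74 + 1.0831·87 = 131.7720

L[1,1] = 1.2775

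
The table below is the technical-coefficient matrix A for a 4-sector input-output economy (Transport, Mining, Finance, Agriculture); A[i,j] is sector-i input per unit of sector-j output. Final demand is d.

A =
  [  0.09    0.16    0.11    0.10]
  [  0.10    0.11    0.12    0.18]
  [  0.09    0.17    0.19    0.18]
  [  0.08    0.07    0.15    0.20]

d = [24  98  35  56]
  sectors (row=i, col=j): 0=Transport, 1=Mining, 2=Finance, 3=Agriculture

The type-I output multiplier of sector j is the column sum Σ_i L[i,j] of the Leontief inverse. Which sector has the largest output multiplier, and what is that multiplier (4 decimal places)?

Agriculture (2.4343)

Form M = I − A:
  [  0.91   -0.16   -0.11   -0.10]
  [ -0.10    0.89   -0.12   -0.18]
  [ -0.09   -0.17    0.81   -0.18]
  [ -0.08   -0.07   -0.15    0.80]
Leontief inverse L = M⁻¹:
  [  1.1780    0.2807    0.2510    0.2669]
  [  0.1961    1.2408    0.2783    0.3663]
  [  0.2108    0.3360    1.3898    0.4146]
  [  0.1745    0.1996    0.3100    1.3865]
Total output x = L · d:
  x_0 = 1.1780·24 + 0.2807·98 + 0.2510·35 + 0.2669·56 = 79.5133
  x_1 = 0.1961·24 + 1.2408·98 + 0.2783·35 + 0.3663·56 = 156.5587
  x_2 = 0.2108·24 + 0.3360·98 + 1.3898·35 + 0.4146·56 = 109.8463
  x_3 = 0.1745·24 + 0.1996·98 + 0.3100·35 + 1.3865·56 = 112.2464
Output multipliers (column sums of L):
  Transport: 1.7594
  Mining: 2.0571
  Finance: 2.2291
  Agriculture: 2.4343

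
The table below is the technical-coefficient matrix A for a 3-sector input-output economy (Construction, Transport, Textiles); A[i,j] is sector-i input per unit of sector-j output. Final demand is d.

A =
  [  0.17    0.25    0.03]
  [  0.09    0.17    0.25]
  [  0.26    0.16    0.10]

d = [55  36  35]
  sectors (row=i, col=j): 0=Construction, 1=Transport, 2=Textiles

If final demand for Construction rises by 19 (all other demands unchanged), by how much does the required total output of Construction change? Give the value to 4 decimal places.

Form M = I − A:
  [  0.83   -0.25   -0.03]
  [ -0.09    0.83   -0.25]
  [ -0.26   -0.16    0.90]
Leontief inverse L = M⁻¹:
  [  1.3011    0.4229    0.1608]
  [  0.2687    1.3603    0.3868]
  [  0.4236    0.3640    1.2263]
Total output x = L · d:
  x_0 = 1.3011·55 + 0.4229·36 + 0.1608·35 = 92.4115
  x_1 = 0.2687·55 + 1.3603·36 + 0.3868·35 = 77.2872
  x_2 = 0.4236·55 + 0.3640·36 + 1.2263·35 = 79.3255
Δx_0 = L[0,0] · Δd_0 = 1.3011 · 19 = 24.7201

24.7201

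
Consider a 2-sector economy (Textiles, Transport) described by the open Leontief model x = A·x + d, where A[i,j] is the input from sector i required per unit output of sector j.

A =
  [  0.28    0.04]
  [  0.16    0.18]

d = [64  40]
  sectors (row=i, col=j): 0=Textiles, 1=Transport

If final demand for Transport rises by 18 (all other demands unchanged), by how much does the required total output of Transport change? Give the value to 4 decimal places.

Form M = I − A:
  [  0.72   -0.04]
  [ -0.16    0.82]
Leontief inverse L = M⁻¹:
  [  1.4041    0.0685]
  [  0.2740    1.2329]
Total output x = L · d:
  x_0 = 1.4041·64 + 0.0685·40 = 92.6027
  x_1 = 0.2740·64 + 1.2329·40 = 66.8493
Δx_1 = L[1,1] · Δd_1 = 1.2329 · 18 = 22.1918

22.1918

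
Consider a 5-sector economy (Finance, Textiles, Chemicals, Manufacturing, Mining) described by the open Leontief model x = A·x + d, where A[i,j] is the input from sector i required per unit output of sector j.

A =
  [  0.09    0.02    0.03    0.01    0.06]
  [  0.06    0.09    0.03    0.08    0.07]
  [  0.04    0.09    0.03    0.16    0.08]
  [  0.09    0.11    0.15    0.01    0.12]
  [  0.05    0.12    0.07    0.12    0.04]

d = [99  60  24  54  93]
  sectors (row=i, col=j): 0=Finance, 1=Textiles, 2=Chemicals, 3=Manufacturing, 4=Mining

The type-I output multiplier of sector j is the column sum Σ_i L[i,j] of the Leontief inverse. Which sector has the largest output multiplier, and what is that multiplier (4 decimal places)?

Form M = I − A:
  [  0.91   -0.02   -0.03   -0.01   -0.06]
  [ -0.06    0.91   -0.03   -0.08   -0.07]
  [ -0.04   -0.09    0.97   -0.16   -0.08]
  [ -0.09   -0.11   -0.15    0.99   -0.12]
  [ -0.05   -0.12   -0.07   -0.12    0.96]
Leontief inverse L = M⁻¹:
  [  1.1114    0.0435    0.0465    0.0320    0.0805]
  [  0.0951    1.1357    0.0639    0.1162    0.1086]
  [  0.0847    0.1505    1.0792    0.2034    0.1316]
  [  0.1357    0.1744    0.1885    1.0768    0.1715]
  [  0.0929    0.1770    0.1127    0.1656    1.0905]
Total output x = L · d:
  x_0 = 1.1114·99 + 0.0435·60 + 0.0465·24 + 0.0320·54 + 0.0805·93 = 122.9711
  x_1 = 0.0951·99 + 1.1357·60 + 0.0639·24 + 0.1162·54 + 0.1086·93 = 95.4702
  x_2 = 0.0847·99 + 0.1505·60 + 1.0792·24 + 0.2034·54 + 0.1316·93 = 66.5412
  x_3 = 0.1357·99 + 0.1744·60 + 0.1885·24 + 1.0768·54 + 0.1715·93 = 102.5212
  x_4 = 0.0929·99 + 0.1770·60 + 0.1127·24 + 0.1656·54 + 1.0905·93 = 132.8806
Output multipliers (column sums of L):
  Finance: 1.5199
  Textiles: 1.6811
  Chemicals: 1.4906
  Manufacturing: 1.5941
  Mining: 1.5827

Textiles (1.6811)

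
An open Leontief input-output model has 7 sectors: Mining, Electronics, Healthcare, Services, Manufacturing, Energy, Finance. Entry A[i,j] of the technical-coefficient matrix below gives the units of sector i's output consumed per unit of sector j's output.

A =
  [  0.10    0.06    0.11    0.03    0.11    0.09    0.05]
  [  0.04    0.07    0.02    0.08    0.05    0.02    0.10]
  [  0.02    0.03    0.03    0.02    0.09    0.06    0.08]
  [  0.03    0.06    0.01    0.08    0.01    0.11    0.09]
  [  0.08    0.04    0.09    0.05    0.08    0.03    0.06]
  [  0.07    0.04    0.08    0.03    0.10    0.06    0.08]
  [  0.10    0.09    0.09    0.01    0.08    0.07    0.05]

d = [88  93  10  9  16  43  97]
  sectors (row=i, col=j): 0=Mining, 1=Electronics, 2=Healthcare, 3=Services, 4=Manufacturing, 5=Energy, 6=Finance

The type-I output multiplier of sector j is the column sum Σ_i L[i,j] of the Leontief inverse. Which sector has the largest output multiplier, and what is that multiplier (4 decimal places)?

Form M = I − A:
  [  0.90   -0.06   -0.11   -0.03   -0.11   -0.09   -0.05]
  [ -0.04    0.93   -0.02   -0.08   -0.05   -0.02   -0.10]
  [ -0.02   -0.03    0.97   -0.02   -0.09   -0.06   -0.08]
  [ -0.03   -0.06   -0.01    0.92   -0.01   -0.11   -0.09]
  [ -0.08   -0.04   -0.09   -0.05    0.92   -0.03   -0.06]
  [ -0.07   -0.04   -0.08   -0.03   -0.10    0.94   -0.08]
  [ -0.10   -0.09   -0.09   -0.01   -0.08   -0.07    0.95]
Leontief inverse L = M⁻¹:
  [  1.1637    0.1111    0.1757    0.0678    0.1895    0.1478    0.1186]
  [  0.0844    1.1110    0.0616    0.1097    0.0974    0.0626    0.1484]
  [  0.0609    0.0628    1.0712    0.0425    0.1366    0.0939    0.1206]
  [  0.0758    0.1011    0.0537    1.1093    0.0610    0.1551    0.1412]
  [  0.1293    0.0813    0.1398    0.0800    1.1396    0.0772    0.1132]
  [  0.1250    0.0844    0.1361    0.0610    0.1659    1.1089    0.1366]
  [  0.1572    0.1370    0.1482    0.0445    0.1510    0.1202    1.1117]
Total output x = L · d:
  x_0 = 1.1637·88 + 0.1111·93 + 0.1757·10 + 0.0678·9 + 0.1895·16 + 0.1478·43 + 0.1186·97 = 136.0003
  x_1 = 0.0844·88 + 1.1110·93 + 0.0616·10 + 0.1097·9 + 0.0974·16 + 0.0626·43 + 0.1484·97 = 131.0030
  x_2 = 0.0609·88 + 0.0628·93 + 1.0712·10 + 0.0425·9 + 0.1366·16 + 0.0939·43 + 0.1206·97 = 40.2083
  x_3 = 0.0758·88 + 0.1011·93 + 0.0537·10 + 1.1093·9 + 0.0610·16 + 0.1551·43 + 0.1412·97 = 47.9397
  x_4 = 0.1293·88 + 0.0813·93 + 0.1398·10 + 0.0800·9 + 1.1396·16 + 0.0772·43 + 0.1132·97 = 53.5854
  x_5 = 0.1250·88 + 0.0844·93 + 0.1361·10 + 0.0610·9 + 0.1659·16 + 1.1089·43 + 0.1366·97 = 84.3440
  x_6 = 0.1572·88 + 0.1370·93 + 0.1482·10 + 0.0445·9 + 0.1510·16 + 0.1202·43 + 1.1117·97 = 143.8730
Output multipliers (column sums of L):
  Mining: 1.7962
  Electronics: 1.6889
  Healthcare: 1.7862
  Services: 1.5148
  Manufacturing: 1.9410
  Energy: 1.7657
  Finance: 1.8901

Manufacturing (1.9410)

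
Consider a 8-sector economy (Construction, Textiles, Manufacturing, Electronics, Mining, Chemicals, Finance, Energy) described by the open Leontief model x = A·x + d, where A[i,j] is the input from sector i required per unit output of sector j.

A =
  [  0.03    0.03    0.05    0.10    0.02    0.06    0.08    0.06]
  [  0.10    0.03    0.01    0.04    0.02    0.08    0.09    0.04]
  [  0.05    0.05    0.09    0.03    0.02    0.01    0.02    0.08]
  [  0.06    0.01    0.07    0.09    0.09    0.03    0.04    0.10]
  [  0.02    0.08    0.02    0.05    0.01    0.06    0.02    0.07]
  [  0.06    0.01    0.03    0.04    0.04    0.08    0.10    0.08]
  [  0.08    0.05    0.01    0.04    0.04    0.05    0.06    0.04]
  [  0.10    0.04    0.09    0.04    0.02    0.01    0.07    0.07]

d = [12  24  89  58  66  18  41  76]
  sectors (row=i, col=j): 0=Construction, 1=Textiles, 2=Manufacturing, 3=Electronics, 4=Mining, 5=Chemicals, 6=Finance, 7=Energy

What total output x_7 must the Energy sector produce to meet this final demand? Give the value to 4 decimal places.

Form M = I − A:
  [  0.97   -0.03   -0.05   -0.10   -0.02   -0.06   -0.08   -0.06]
  [ -0.10    0.97   -0.01   -0.04   -0.02   -0.08   -0.09   -0.04]
  [ -0.05   -0.05    0.91   -0.03   -0.02   -0.01   -0.02   -0.08]
  [ -0.06   -0.01   -0.07    0.91   -0.09   -0.03   -0.04   -0.10]
  [ -0.02   -0.08   -0.02   -0.05    0.99   -0.06   -0.02   -0.07]
  [ -0.06   -0.01   -0.03   -0.04   -0.04    0.92   -0.10   -0.08]
  [ -0.08   -0.05   -0.01   -0.04   -0.04   -0.05    0.94   -0.04]
  [ -0.10   -0.04   -0.09   -0.04   -0.02   -0.01   -0.07    0.93]
Leontief inverse L = M⁻¹:
  [  1.0782    0.0552    0.0872    0.1408    0.0484    0.0918    0.1240    0.1114]
  [  0.1439    1.0537    0.0405    0.0808    0.0443    0.1154    0.1371    0.0859]
  [  0.0888    0.0725    1.1237    0.0612    0.0375    0.0330    0.0543    0.1201]
  [  0.1104    0.0424    0.1153    1.1367    0.1180    0.0633    0.0854    0.1591]
  [  0.0601    0.0984    0.0474    0.0802    1.0296    0.0871    0.0582    0.1083]
  [  0.1080    0.0373    0.0652    0.0804    0.0651    1.1142    0.1472    0.1299]
  [  0.1196    0.0724    0.0374    0.0765    0.0610    0.0817    1.1010    0.0812]
  [  0.1469    0.0681    0.1294    0.0818    0.0432    0.0407    0.1139    1.1193]
Total output x = L · d:
  x_0 = 1.0782·12 + 0.0552·24 + 0.0872·89 + 0.1408·58 + 0.0484·66 + 0.0918·18 + 0.1240·41 + 0.1114·76 = 48.5909
  x_1 = 0.1439·12 + 1.0537·24 + 0.0405·89 + 0.0808·58 + 0.0443·66 + 0.1154·18 + 0.1371·41 + 0.0859·76 = 52.4544
  x_2 = 0.0888·12 + 0.0725·24 + 1.1237·89 + 0.0612·58 + 0.0375·66 + 0.0330·18 + 0.0543·41 + 0.1201·76 = 120.7776
  x_3 = 0.1104·12 + 0.0424·24 + 0.1153·89 + 1.1367·58 + 0.1180·66 + 0.0633·18 + 0.0854·41 + 0.1591·76 = 103.0524
  x_4 = 0.0601·12 + 0.0984·24 + 0.0474·89 + 0.0802·58 + 1.0296·66 + 0.0871·18 + 0.0582·41 + 0.1083·76 = 92.0953
  x_5 = 0.1080·12 + 0.0373·24 + 0.0652·89 + 0.0804·58 + 0.0651·66 + 1.1142·18 + 0.1472·41 + 0.1299·76 = 52.9155
  x_6 = 0.1196·12 + 0.0724·24 + 0.0374·89 + 0.0765·58 + 0.0610·66 + 0.0817·18 + 1.1010·41 + 0.0812·76 = 67.7535
  x_7 = 0.1469·12 + 0.0681·24 + 0.1294·89 + 0.0818·58 + 0.0432·66 + 0.0407·18 + 0.1139·41 + 1.1193·76 = 112.9711

112.9711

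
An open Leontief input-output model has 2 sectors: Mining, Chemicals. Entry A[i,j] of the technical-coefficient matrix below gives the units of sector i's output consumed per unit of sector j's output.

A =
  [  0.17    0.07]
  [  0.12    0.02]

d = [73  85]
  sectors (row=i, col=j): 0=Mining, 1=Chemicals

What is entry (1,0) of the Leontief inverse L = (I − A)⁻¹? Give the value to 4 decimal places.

Form M = I − A:
  [  0.83   -0.07]
  [ -0.12    0.98]
Leontief inverse L = M⁻¹:
  [  1.2174    0.0870]
  [  0.1491    1.0311]
Total output x = L · d:
  x_0 = 1.2174·73 + 0.0870·85 = 96.2609
  x_1 = 0.1491·73 + 1.0311·85 = 98.5217

L[1,0] = 0.1491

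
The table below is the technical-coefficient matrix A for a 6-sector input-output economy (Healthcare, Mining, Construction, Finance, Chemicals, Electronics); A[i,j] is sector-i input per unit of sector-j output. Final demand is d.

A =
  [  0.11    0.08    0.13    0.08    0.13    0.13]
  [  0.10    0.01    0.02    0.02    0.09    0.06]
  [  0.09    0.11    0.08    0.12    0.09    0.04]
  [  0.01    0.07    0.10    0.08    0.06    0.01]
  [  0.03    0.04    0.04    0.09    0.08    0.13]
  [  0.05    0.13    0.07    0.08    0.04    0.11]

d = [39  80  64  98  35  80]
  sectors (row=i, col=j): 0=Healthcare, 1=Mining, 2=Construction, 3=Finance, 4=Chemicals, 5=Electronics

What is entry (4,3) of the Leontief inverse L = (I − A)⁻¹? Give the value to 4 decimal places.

Form M = I − A:
  [  0.89   -0.08   -0.13   -0.08   -0.13   -0.13]
  [ -0.10    0.99   -0.02   -0.02   -0.09   -0.06]
  [ -0.09   -0.11    0.92   -0.12   -0.09   -0.04]
  [ -0.01   -0.07   -0.10    0.92   -0.06   -0.01]
  [ -0.03   -0.04   -0.04   -0.09    0.92   -0.13]
  [ -0.05   -0.13   -0.07   -0.08   -0.04    0.89]
Leontief inverse L = M⁻¹:
  [  1.1876    0.1722    0.2183    0.1778    0.2276    0.2301]
  [  0.1367    1.0536    0.0642    0.0667    0.1380    0.1148]
  [  0.1499    0.1749    1.1487    0.1929    0.1681    0.1120]
  [  0.0454    0.1094    0.1395    1.1261    0.1063    0.0485]
  [  0.0706    0.0968    0.0917    0.1474    1.1332    0.1881]
  [  0.1057    0.1915    0.1287    0.1427    0.1067    1.1749]
Total output x = L · d:
  x_0 = 1.1876·39 + 0.1722·80 + 0.2183·64 + 0.1778·98 + 0.2276·35 + 0.2301·80 = 117.8629
  x_1 = 0.1367·39 + 1.0536·80 + 0.0642·64 + 0.0667·98 + 0.1380·35 + 0.1148·80 = 114.2799
  x_2 = 0.1499·39 + 0.1749·80 + 1.1487·64 + 0.1929·98 + 0.1681·35 + 0.1120·80 = 127.1086
  x_3 = 0.0454·39 + 0.1094·80 + 0.1395·64 + 1.1261·98 + 0.1063·35 + 0.0485·80 = 137.4068
  x_4 = 0.0706·39 + 0.0968·80 + 0.0917·64 + 0.1474·98 + 1.1332·35 + 0.1881·80 = 85.5209
  x_5 = 0.1057·39 + 0.1915·80 + 0.1287·64 + 0.1427·98 + 0.1067·35 + 1.1749·80 = 139.3938

L[4,3] = 0.1474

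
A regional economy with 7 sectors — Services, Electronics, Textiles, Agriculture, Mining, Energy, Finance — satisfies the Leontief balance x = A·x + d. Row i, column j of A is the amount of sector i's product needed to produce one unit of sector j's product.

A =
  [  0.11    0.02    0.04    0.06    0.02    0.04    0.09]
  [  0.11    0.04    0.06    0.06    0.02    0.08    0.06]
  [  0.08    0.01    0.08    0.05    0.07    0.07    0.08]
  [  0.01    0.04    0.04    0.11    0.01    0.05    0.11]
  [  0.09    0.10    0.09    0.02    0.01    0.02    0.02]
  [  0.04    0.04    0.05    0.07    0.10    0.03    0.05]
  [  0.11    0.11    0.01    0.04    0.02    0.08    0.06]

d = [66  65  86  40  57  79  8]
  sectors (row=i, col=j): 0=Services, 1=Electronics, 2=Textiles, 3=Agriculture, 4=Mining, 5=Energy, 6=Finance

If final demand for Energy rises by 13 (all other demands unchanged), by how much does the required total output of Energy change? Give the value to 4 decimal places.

Form M = I − A:
  [  0.89   -0.02   -0.04   -0.06   -0.02   -0.04   -0.09]
  [ -0.11    0.96   -0.06   -0.06   -0.02   -0.08   -0.06]
  [ -0.08   -0.01    0.92   -0.05   -0.07   -0.07   -0.08]
  [ -0.01   -0.04   -0.04    0.89   -0.01   -0.05   -0.11]
  [ -0.09   -0.10   -0.09   -0.02    0.99   -0.02   -0.02]
  [ -0.04   -0.04   -0.05   -0.07   -0.10    0.97   -0.05]
  [ -0.11   -0.11   -0.01   -0.04   -0.02   -0.08    0.94]
Leontief inverse L = M⁻¹:
  [  1.1615    0.0520    0.0677    0.0985    0.0406    0.0743    0.1366]
  [  0.1661    1.0730    0.0939    0.1041    0.0469    0.1177    0.1118]
  [  0.1380    0.0478    1.1168    0.0918    0.0971    0.1077    0.1299]
  [  0.0543    0.0744    0.0666    1.1504    0.0307    0.0859    0.1555]
  [  0.1412    0.1234    0.1211    0.0549    1.0313    0.0540    0.0629]
  [  0.0891    0.0744    0.0838    0.1061    0.1195    1.0623    0.0919]
  [  0.1697    0.1443    0.0433    0.0838    0.0447    0.1188    1.1101]
Total output x = L · d:
  x_0 = 1.1615·66 + 0.0520·65 + 0.0677·86 + 0.0985·40 + 0.0406·57 + 0.0743·79 + 0.1366·8 = 99.0694
  x_1 = 0.1661·66 + 1.0730·65 + 0.0939·86 + 0.1041·40 + 0.0469·57 + 0.1177·79 + 0.1118·8 = 105.8169
  x_2 = 0.1380·66 + 0.0478·65 + 1.1168·86 + 0.0918·40 + 0.0971·57 + 0.1077·79 + 0.1299·8 = 127.0198
  x_3 = 0.0543·66 + 0.0744·65 + 0.0666·86 + 1.1504·40 + 0.0307·57 + 0.0859·79 + 0.1555·8 = 69.9468
  x_4 = 0.1412·66 + 0.1234·65 + 0.1211·86 + 0.0549·40 + 1.0313·57 + 0.0540·79 + 0.0629·8 = 93.5057
  x_5 = 0.0891·66 + 0.0744·65 + 0.0838·86 + 0.1061·40 + 0.1195·57 + 1.0623·79 + 0.0919·8 = 113.6258
  x_6 = 0.1697·66 + 0.1443·65 + 0.0433·86 + 0.0838·40 + 0.0447·57 + 0.1188·79 + 1.1101·8 = 48.4742
Δx_5 = L[5,5] · Δd_5 = 1.0623 · 13 = 13.8097

13.8097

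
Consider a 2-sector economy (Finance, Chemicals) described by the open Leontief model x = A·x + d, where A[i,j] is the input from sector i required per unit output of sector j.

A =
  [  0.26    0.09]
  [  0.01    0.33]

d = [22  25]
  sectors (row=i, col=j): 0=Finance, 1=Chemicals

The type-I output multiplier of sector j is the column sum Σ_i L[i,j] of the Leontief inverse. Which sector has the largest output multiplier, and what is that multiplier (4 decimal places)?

Chemicals (1.6771)

Form M = I − A:
  [  0.74   -0.09]
  [ -0.01    0.67]
Leontief inverse L = M⁻¹:
  [  1.3538    0.1819]
  [  0.0202    1.4953]
Total output x = L · d:
  x_0 = 1.3538·22 + 0.1819·25 = 34.3302
  x_1 = 0.0202·22 + 1.4953·25 = 37.8258
Output multipliers (column sums of L):
  Finance: 1.3740
  Chemicals: 1.6771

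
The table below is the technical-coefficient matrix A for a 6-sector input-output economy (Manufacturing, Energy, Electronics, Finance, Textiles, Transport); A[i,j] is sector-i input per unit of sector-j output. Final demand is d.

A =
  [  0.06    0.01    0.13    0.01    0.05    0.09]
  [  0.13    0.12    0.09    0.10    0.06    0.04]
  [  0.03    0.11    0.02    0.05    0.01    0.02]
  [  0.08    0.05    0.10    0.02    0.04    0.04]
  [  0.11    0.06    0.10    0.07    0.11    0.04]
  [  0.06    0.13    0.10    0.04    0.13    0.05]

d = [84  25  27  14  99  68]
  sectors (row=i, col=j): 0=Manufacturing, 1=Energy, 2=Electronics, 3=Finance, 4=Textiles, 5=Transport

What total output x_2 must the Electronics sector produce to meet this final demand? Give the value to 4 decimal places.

44.8948

Form M = I − A:
  [  0.94   -0.01   -0.13   -0.01   -0.05   -0.09]
  [ -0.13    0.88   -0.09   -0.10   -0.06   -0.04]
  [ -0.03   -0.11    0.98   -0.05   -0.01   -0.02]
  [ -0.08   -0.05   -0.10    0.98   -0.04   -0.04]
  [ -0.11   -0.06   -0.10   -0.07    0.89   -0.04]
  [ -0.06   -0.13   -0.10   -0.04   -0.13    0.95]
Leontief inverse L = M⁻¹:
  [  1.0983    0.0595    0.1755    0.0371    0.0862    0.1154]
  [  0.2003    1.1880    0.1702    0.1433    0.1119    0.0833]
  [  0.0666    0.1453    1.0576    0.0735    0.0345    0.0392]
  [  0.1191    0.0934    0.1451    1.0463    0.0712    0.0653]
  [  0.1721    0.1202    0.1713    0.1088    1.1596    0.0784]
  [  0.1324    0.2020    0.1753    0.0886    0.1861    1.0889]
Total output x = L · d:
  x_0 = 1.0983·84 + 0.0595·25 + 0.1755·27 + 0.0371·14 + 0.0862·99 + 0.1154·68 = 115.3836
  x_1 = 0.2003·84 + 1.1880·25 + 0.1702·27 + 0.1433·14 + 0.1119·99 + 0.0833·68 = 69.8733
  x_2 = 0.0666·84 + 0.1453·25 + 1.0576·27 + 0.0735·14 + 0.0345·99 + 0.0392·68 = 44.8948
  x_3 = 0.1191·84 + 0.0934·25 + 0.1451·27 + 1.0463·14 + 0.0712·99 + 0.0653·68 = 42.3956
  x_4 = 0.1721·84 + 0.1202·25 + 0.1713·27 + 0.1088·14 + 1.1596·99 + 0.0784·68 = 143.7372
  x_5 = 0.1324·84 + 0.2020·25 + 0.1753·27 + 0.0886·14 + 0.1861·99 + 1.0889·68 = 114.6081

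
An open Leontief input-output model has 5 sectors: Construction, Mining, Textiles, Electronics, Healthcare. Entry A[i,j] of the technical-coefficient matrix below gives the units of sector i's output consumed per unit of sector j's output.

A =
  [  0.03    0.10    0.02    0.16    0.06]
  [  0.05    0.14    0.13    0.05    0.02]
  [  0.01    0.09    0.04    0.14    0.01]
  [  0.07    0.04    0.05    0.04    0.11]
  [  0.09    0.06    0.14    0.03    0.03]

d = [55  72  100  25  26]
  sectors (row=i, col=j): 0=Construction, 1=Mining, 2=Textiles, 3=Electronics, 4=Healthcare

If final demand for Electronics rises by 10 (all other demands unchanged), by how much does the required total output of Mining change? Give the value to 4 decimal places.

Form M = I − A:
  [  0.97   -0.10   -0.02   -0.16   -0.06]
  [ -0.05    0.86   -0.13   -0.05   -0.02]
  [ -0.01   -0.09    0.96   -0.14   -0.01]
  [ -0.07   -0.04   -0.05    0.96   -0.11]
  [ -0.09   -0.06   -0.14   -0.03    0.97]
Leontief inverse L = M⁻¹:
  [  1.0618    0.1459    0.0655    0.1970    0.0917]
  [  0.0748    1.1975    0.1752    0.1017    0.0427]
  [  0.0331    0.1265    1.0734    0.1697    0.0350]
  [  0.0950    0.0795    0.0880    1.0786    0.1307]
  [  0.1109    0.1083    0.1746    0.0824    1.0512]
Total output x = L · d:
  x_0 = 1.0618·55 + 0.1459·72 + 0.0655·100 + 0.1970·25 + 0.0917·26 = 82.7657
  x_1 = 0.0748·55 + 1.1975·72 + 0.1752·100 + 0.1017·25 + 0.0427·26 = 111.5162
  x_2 = 0.0331·55 + 0.1265·72 + 1.0734·100 + 0.1697·25 + 0.0350·26 = 123.4242
  x_3 = 0.0950·55 + 0.0795·72 + 0.0880·100 + 1.0786·25 + 0.1307·26 = 50.1119
  x_4 = 0.1109·55 + 0.1083·72 + 0.1746·100 + 0.0824·25 + 1.0512·26 = 60.7450
Δx_1 = L[1,3] · Δd_3 = 0.1017 · 10 = 1.0173

1.0173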